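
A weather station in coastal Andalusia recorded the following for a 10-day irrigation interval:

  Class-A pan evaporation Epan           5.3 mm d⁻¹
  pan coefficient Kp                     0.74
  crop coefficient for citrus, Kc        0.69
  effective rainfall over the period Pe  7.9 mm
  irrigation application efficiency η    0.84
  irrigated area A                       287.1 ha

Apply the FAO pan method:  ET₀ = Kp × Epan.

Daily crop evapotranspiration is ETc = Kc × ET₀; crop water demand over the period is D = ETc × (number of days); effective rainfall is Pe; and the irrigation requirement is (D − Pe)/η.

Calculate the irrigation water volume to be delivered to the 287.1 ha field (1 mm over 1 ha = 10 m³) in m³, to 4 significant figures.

ET₀ = 0.74 × 5.3 = 3.9220 mm/d
ETc = Kc × ET₀ = 0.69 × 3.9220 = 2.7062 mm/d
Crop demand D = ETc × 10 d = 2.7062 × 10 = 27.062 mm
D − Pe = 27.062 − 7.9 = 19.162 mm
Gross irrigation = 19.162 / 0.84 = 22.812 mm
Volume = 22.812 mm × 287.1 ha × 10 = 65493.3 m³

65490 m³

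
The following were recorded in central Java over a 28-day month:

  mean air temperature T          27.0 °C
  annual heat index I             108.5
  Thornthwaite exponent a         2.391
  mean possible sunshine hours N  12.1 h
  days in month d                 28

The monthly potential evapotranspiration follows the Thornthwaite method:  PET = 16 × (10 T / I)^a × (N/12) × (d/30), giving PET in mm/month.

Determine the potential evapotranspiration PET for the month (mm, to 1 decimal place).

10T/I = 10 × 27.0 / 108.5 = 2.4885
(10T/I)^a = 2.4885^2.391 = 8.8448
Uncorrected PET = 16 × 8.8448 = 141.517 mm
Correction = (N/12)(d/30) = (12.1/12)(28/30) = 0.9411
PET = 141.517 × 0.9411 = 133.182 mm/month

133.2 mm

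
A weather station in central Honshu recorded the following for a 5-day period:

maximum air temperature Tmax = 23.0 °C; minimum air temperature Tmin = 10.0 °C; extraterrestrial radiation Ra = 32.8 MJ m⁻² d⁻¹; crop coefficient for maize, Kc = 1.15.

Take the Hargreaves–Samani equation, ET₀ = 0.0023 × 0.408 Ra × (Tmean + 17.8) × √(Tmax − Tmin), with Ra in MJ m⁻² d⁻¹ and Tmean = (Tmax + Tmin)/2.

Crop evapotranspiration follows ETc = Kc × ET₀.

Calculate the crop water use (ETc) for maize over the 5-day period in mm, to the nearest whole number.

22 mm

Tmean = (23.0 + 10.0)/2 = 16.50 °C
0.408 Ra = 0.408 × 32.8 = 13.3824 mm/d equivalent
ET₀ = 0.0023 × 13.3824 × (16.50 + 17.8) × √13.0 = 0.0023 × 13.3824 × 34.30 × 3.6056 = 3.8066 mm/d
ETc = Kc × ET₀ = 1.15 × 3.8066 = 4.3776 mm/d
Over 5 days: 4.3776 × 5 = 21.888 mm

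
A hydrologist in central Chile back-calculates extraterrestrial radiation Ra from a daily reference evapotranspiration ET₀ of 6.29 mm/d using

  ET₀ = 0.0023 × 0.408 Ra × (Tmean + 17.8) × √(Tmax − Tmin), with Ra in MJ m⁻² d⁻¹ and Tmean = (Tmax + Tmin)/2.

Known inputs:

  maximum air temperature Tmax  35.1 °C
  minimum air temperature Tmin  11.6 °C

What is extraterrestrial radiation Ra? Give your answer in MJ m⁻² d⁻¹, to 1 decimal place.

Tmean = (35.1+11.6)/2 = 23.35 °C; ΔT = 23.5
Ra = ET₀ / [0.0023 × 0.408 × (Tmean+17.8) × √ΔT]
   = 6.29 / (0.0023 × 0.408 × 41.15 × 4.8477) = 33.601 MJ m⁻² d⁻¹

33.6 MJ m⁻² d⁻¹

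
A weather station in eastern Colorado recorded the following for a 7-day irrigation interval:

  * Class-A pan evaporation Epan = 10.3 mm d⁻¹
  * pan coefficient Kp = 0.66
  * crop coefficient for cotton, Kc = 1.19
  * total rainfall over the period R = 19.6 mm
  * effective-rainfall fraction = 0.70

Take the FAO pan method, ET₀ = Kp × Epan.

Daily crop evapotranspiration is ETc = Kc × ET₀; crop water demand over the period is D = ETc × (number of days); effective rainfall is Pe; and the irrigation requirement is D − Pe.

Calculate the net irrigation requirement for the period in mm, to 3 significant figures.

ET₀ = 0.66 × 10.3 = 6.7980 mm/d
ETc = Kc × ET₀ = 1.19 × 6.7980 = 8.0896 mm/d
Crop demand D = ETc × 7 d = 8.0896 × 7 = 56.627 mm
Pe = 0.70 × 19.6 = 13.720 mm
D − Pe = 56.627 − 13.720 = 42.907 mm

42.9 mm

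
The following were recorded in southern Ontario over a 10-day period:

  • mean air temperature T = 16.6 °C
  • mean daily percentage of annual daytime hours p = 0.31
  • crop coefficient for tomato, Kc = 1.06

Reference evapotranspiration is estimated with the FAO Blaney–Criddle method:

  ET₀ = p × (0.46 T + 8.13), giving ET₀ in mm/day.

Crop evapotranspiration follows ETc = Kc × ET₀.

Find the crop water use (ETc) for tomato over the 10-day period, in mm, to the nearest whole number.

52 mm

ET₀ = 0.31 × (0.46 × 16.6 + 8.13) = 0.31 × 15.766 = 4.8875 mm/d
ETc = Kc × ET₀ = 1.06 × 4.8875 = 5.1808 mm/d
Over 10 days: 5.1808 × 10 = 51.808 mm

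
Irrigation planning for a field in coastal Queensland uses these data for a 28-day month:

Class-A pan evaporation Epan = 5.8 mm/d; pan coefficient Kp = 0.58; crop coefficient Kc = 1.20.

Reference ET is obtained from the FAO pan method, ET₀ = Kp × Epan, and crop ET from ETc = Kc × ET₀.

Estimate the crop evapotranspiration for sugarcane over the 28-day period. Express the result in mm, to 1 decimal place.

ET₀ = 0.58 × 5.8 = 3.3640 mm/d
ETc = Kc × ET₀ = 1.20 × 3.3640 = 4.0368 mm/d
Over 28 days: 4.0368 × 28 = 113.030 mm

113.0 mm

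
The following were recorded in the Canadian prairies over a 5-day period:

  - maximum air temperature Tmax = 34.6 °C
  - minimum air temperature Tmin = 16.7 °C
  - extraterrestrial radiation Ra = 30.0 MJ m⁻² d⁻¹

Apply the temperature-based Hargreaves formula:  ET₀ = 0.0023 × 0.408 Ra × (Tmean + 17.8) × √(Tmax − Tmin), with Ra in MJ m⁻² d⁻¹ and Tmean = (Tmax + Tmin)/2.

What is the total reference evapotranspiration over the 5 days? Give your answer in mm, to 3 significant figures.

25.9 mm

Tmean = (34.6 + 16.7)/2 = 25.65 °C
0.408 Ra = 0.408 × 30.0 = 12.2400 mm/d equivalent
ET₀ = 0.0023 × 12.2400 × (25.65 + 17.8) × √17.9 = 0.0023 × 12.2400 × 43.45 × 4.2308 = 5.1751 mm/d
Over 5 days: 5.1751 × 5 = 25.876 mm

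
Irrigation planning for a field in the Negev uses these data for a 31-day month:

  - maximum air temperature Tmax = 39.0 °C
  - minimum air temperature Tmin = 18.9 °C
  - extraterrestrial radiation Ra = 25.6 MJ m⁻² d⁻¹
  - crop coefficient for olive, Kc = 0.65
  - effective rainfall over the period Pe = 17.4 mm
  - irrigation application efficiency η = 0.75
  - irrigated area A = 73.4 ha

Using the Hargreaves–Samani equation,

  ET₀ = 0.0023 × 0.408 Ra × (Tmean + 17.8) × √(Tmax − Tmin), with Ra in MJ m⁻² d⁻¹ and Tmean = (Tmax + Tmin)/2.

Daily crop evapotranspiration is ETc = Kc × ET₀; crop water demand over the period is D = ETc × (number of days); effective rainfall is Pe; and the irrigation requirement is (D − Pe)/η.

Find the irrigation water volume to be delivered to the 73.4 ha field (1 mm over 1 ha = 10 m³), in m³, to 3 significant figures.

82300 m³

Tmean = (39.0 + 18.9)/2 = 28.95 °C
0.408 Ra = 0.408 × 25.6 = 10.4448 mm/d equivalent
ET₀ = 0.0023 × 10.4448 × (28.95 + 17.8) × √20.1 = 0.0023 × 10.4448 × 46.75 × 4.4833 = 5.0351 mm/d
ETc = Kc × ET₀ = 0.65 × 5.0351 = 3.2728 mm/d
Crop demand D = ETc × 31 d = 3.2728 × 31 = 101.457 mm
D − Pe = 101.457 − 17.4 = 84.057 mm
Gross irrigation = 84.057 / 0.75 = 112.076 mm
Volume = 112.076 mm × 73.4 ha × 10 = 82263.8 m³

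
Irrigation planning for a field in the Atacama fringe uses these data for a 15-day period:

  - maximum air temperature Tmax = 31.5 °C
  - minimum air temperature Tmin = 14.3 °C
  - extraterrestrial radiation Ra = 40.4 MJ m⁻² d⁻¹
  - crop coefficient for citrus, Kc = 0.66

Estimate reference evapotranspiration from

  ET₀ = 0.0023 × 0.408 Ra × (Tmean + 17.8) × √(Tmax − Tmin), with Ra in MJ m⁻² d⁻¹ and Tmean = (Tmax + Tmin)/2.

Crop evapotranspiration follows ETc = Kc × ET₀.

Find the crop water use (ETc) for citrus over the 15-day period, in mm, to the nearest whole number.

Tmean = (31.5 + 14.3)/2 = 22.90 °C
0.408 Ra = 0.408 × 40.4 = 16.4832 mm/d equivalent
ET₀ = 0.0023 × 16.4832 × (22.90 + 17.8) × √17.2 = 0.0023 × 16.4832 × 40.70 × 4.1473 = 6.3993 mm/d
ETc = Kc × ET₀ = 0.66 × 6.3993 = 4.2235 mm/d
Over 15 days: 4.2235 × 15 = 63.353 mm

63 mm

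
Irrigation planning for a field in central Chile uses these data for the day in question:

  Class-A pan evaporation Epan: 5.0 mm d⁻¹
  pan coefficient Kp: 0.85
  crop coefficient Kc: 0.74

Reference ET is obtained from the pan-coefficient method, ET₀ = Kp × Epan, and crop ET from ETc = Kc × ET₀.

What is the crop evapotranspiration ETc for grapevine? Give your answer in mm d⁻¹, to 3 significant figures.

ET₀ = 0.85 × 5.0 = 4.2500 mm/d
ETc = Kc × ET₀ = 0.74 × 4.2500 = 3.1450 mm/d

3.15 mm d⁻¹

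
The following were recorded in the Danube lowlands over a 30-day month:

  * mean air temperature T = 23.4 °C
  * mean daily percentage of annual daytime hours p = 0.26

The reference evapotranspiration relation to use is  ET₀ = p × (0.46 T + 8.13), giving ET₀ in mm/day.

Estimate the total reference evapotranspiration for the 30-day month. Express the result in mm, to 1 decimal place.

147.4 mm

ET₀ = 0.26 × (0.46 × 23.4 + 8.13) = 0.26 × 18.894 = 4.9124 mm/d
Monthly total = 4.9124 × 30 = 147.372 mm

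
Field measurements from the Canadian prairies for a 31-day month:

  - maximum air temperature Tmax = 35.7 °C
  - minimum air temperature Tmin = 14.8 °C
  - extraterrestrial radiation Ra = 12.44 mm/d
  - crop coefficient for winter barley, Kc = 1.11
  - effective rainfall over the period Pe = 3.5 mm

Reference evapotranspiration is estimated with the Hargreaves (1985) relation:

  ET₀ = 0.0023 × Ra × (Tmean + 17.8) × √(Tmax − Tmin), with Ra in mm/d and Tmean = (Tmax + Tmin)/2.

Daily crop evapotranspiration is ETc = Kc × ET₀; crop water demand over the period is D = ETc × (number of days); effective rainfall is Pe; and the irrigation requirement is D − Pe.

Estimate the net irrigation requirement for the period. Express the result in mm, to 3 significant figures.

190 mm

Tmean = (35.7 + 14.8)/2 = 25.25 °C
ET₀ = 0.0023 × 12.44 × (25.25 + 17.8) × √20.9 = 0.0023 × 12.44 × 43.05 × 4.5717 = 5.6312 mm/d
ETc = Kc × ET₀ = 1.11 × 5.6312 = 6.2506 mm/d
Crop demand D = ETc × 31 d = 6.2506 × 31 = 193.769 mm
D − Pe = 193.769 − 3.5 = 190.269 mm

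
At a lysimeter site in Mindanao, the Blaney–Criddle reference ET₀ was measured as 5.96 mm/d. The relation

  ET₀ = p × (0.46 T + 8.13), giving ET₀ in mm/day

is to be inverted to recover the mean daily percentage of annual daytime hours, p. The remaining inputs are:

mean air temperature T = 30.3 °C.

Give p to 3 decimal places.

0.270

p = ET₀ / (0.46 T + 8.13) = 5.96 / (0.46 × 30.3 + 8.13) = 5.96 / 22.068 = 0.2701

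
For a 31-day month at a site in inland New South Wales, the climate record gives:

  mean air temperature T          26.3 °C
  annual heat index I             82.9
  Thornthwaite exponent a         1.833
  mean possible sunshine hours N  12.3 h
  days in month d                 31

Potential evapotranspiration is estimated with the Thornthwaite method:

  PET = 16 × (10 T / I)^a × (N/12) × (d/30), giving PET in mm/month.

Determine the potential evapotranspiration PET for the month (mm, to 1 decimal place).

10T/I = 10 × 26.3 / 82.9 = 3.1725
(10T/I)^a = 3.1725^1.833 = 8.2998
Uncorrected PET = 16 × 8.2998 = 132.797 mm
Correction = (N/12)(d/30) = (12.3/12)(31/30) = 1.0592
PET = 132.797 × 1.0592 = 140.659 mm/month

140.7 mm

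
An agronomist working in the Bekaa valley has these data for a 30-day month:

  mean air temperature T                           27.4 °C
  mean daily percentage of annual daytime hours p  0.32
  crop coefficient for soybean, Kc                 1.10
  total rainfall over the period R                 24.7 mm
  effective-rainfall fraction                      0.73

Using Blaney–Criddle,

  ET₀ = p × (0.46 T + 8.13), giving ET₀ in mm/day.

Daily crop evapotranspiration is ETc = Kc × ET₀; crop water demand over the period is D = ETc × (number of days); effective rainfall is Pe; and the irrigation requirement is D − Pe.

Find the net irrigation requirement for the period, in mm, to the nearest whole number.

ET₀ = 0.32 × (0.46 × 27.4 + 8.13) = 0.32 × 20.734 = 6.6349 mm/d
ETc = Kc × ET₀ = 1.10 × 6.6349 = 7.2984 mm/d
Crop demand D = ETc × 30 d = 7.2984 × 30 = 218.952 mm
Pe = 0.73 × 24.7 = 18.031 mm
D − Pe = 218.952 − 18.031 = 200.921 mm

201 mm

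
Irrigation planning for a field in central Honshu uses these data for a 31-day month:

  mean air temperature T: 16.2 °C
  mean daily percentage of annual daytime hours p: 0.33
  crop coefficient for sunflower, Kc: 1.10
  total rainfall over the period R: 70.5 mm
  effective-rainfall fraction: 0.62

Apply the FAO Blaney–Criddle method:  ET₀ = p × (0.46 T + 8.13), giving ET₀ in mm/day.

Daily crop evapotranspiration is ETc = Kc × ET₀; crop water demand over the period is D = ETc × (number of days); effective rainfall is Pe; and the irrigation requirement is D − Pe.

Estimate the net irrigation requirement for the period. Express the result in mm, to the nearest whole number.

ET₀ = 0.33 × (0.46 × 16.2 + 8.13) = 0.33 × 15.582 = 5.1421 mm/d
ETc = Kc × ET₀ = 1.10 × 5.1421 = 5.6563 mm/d
Crop demand D = ETc × 31 d = 5.6563 × 31 = 175.345 mm
Pe = 0.62 × 70.5 = 43.710 mm
D − Pe = 175.345 − 43.710 = 131.635 mm

132 mm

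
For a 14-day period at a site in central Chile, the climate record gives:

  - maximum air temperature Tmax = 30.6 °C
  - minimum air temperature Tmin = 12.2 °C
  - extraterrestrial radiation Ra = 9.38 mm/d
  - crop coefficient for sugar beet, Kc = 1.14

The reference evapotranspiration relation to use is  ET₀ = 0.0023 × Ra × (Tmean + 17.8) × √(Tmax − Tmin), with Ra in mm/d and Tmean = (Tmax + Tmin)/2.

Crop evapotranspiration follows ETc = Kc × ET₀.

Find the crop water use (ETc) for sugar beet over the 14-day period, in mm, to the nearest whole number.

Tmean = (30.6 + 12.2)/2 = 21.40 °C
ET₀ = 0.0023 × 9.38 × (21.40 + 17.8) × √18.4 = 0.0023 × 9.38 × 39.20 × 4.2895 = 3.6276 mm/d
ETc = Kc × ET₀ = 1.14 × 3.6276 = 4.1355 mm/d
Over 14 days: 4.1355 × 14 = 57.897 mm

58 mm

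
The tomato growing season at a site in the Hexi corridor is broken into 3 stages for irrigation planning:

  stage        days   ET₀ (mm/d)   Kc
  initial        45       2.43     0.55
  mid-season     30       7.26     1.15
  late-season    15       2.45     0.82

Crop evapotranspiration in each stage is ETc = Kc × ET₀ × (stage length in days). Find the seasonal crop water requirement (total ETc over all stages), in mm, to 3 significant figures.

341 mm

initial: 0.55 × 2.43 × 45 = 60.14 mm
mid-season: 1.15 × 7.26 × 30 = 250.47 mm
late-season: 0.82 × 2.45 × 15 = 30.14 mm
Seasonal total = 340.75 mm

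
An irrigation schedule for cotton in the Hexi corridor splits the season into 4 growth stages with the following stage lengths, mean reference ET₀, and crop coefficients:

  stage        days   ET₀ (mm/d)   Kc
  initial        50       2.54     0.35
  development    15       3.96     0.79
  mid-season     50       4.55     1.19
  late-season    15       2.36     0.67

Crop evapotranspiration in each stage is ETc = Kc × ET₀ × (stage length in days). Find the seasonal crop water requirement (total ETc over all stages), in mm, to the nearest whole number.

initial: 0.35 × 2.54 × 50 = 44.45 mm
development: 0.79 × 3.96 × 15 = 46.93 mm
mid-season: 1.19 × 4.55 × 50 = 270.73 mm
late-season: 0.67 × 2.36 × 15 = 23.72 mm
Seasonal total = 385.83 mm

386 mm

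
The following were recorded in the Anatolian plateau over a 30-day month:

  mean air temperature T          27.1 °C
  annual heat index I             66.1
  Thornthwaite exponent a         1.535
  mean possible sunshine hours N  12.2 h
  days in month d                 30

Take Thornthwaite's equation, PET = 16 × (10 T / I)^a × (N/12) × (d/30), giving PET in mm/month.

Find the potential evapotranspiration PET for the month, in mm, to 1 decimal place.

141.9 mm

10T/I = 10 × 27.1 / 66.1 = 4.0998
(10T/I)^a = 4.0998^1.535 = 8.7215
Uncorrected PET = 16 × 8.7215 = 139.544 mm
Correction = (N/12)(d/30) = (12.2/12)(30/30) = 1.0167
PET = 139.544 × 1.0167 = 141.874 mm/month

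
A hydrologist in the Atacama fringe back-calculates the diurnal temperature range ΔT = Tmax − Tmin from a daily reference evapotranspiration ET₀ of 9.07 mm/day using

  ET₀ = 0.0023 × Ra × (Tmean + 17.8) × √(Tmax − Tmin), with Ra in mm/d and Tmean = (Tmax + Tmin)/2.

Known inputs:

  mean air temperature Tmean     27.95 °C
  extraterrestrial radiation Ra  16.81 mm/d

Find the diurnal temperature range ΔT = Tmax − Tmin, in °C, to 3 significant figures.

26.3 °C

√ΔT = ET₀ / [0.0023 × Ra × (Tmean+17.8)] = 9.07 / (0.0023 × 16.81 × 45.75) = 5.1277
ΔT = 5.1277² = 26.293 °C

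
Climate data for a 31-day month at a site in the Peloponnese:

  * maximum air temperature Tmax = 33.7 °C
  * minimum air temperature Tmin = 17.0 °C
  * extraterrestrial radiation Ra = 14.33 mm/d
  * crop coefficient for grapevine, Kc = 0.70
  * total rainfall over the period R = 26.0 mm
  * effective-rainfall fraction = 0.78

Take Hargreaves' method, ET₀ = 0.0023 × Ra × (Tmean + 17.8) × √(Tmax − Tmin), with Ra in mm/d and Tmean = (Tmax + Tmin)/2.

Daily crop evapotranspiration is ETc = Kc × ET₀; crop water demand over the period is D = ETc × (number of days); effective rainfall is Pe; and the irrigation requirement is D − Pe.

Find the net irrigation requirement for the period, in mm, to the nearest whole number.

106 mm

Tmean = (33.7 + 17.0)/2 = 25.35 °C
ET₀ = 0.0023 × 14.33 × (25.35 + 17.8) × √16.7 = 0.0023 × 14.33 × 43.15 × 4.0866 = 5.8119 mm/d
ETc = Kc × ET₀ = 0.70 × 5.8119 = 4.0683 mm/d
Crop demand D = ETc × 31 d = 4.0683 × 31 = 126.117 mm
Pe = 0.78 × 26.0 = 20.280 mm
D − Pe = 126.117 − 20.280 = 105.837 mm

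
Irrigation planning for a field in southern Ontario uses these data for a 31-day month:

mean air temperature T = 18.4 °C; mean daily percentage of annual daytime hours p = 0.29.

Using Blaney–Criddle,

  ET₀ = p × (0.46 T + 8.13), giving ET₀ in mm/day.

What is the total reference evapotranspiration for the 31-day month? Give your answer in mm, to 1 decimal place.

ET₀ = 0.29 × (0.46 × 18.4 + 8.13) = 0.29 × 16.594 = 4.8123 mm/d
Monthly total = 4.8123 × 31 = 149.181 mm

149.2 mm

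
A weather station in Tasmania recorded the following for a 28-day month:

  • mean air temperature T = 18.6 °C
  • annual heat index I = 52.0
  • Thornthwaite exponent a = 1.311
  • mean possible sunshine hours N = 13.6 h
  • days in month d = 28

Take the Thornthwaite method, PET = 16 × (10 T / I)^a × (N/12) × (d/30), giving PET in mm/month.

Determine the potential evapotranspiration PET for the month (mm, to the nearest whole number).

90 mm

10T/I = 10 × 18.6 / 52.0 = 3.5769
(10T/I)^a = 3.5769^1.311 = 5.3168
Uncorrected PET = 16 × 5.3168 = 85.069 mm
Correction = (N/12)(d/30) = (13.6/12)(28/30) = 1.0578
PET = 85.069 × 1.0578 = 89.986 mm/month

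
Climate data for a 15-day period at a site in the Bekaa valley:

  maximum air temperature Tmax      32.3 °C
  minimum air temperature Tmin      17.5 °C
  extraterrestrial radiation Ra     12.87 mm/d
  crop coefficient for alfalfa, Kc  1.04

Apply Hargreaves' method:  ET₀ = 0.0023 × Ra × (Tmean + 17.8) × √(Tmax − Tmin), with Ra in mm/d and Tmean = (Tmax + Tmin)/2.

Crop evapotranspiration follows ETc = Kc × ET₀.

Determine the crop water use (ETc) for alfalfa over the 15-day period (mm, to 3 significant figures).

75.9 mm

Tmean = (32.3 + 17.5)/2 = 24.90 °C
ET₀ = 0.0023 × 12.87 × (24.90 + 17.8) × √14.8 = 0.0023 × 12.87 × 42.70 × 3.8471 = 4.8626 mm/d
ETc = Kc × ET₀ = 1.04 × 4.8626 = 5.0571 mm/d
Over 15 days: 5.0571 × 15 = 75.857 mm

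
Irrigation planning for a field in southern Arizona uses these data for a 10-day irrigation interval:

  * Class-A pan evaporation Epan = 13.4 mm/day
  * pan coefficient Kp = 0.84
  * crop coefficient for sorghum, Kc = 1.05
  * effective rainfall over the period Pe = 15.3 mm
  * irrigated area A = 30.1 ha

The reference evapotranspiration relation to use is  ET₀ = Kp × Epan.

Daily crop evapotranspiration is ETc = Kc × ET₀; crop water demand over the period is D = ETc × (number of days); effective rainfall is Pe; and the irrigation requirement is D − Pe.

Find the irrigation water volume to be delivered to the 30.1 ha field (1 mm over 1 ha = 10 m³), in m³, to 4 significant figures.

30970 m³

ET₀ = 0.84 × 13.4 = 11.2560 mm/d
ETc = Kc × ET₀ = 1.05 × 11.2560 = 11.8188 mm/d
Crop demand D = ETc × 10 d = 11.8188 × 10 = 118.188 mm
D − Pe = 118.188 − 15.3 = 102.888 mm
Volume = 102.888 mm × 30.1 ha × 10 = 30969.3 m³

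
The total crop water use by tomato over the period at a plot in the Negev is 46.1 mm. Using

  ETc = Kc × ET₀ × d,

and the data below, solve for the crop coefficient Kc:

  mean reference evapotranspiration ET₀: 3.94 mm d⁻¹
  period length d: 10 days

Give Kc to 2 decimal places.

1.17

ETc = Kc × ET₀ × d  ⇒  Kc = ETc / (ET₀ × d)
Kc = 46.1 / (3.94 × 10) = 46.1 / 39.40 = 1.1701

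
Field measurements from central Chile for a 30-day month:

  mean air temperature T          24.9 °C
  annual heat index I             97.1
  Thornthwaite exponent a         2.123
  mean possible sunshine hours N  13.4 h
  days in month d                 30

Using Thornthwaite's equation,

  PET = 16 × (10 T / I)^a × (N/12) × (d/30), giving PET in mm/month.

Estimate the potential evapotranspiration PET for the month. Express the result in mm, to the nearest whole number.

132 mm

10T/I = 10 × 24.9 / 97.1 = 2.5644
(10T/I)^a = 2.5644^2.123 = 7.3837
Uncorrected PET = 16 × 7.3837 = 118.139 mm
Correction = (N/12)(d/30) = (13.4/12)(30/30) = 1.1167
PET = 118.139 × 1.1167 = 131.926 mm/month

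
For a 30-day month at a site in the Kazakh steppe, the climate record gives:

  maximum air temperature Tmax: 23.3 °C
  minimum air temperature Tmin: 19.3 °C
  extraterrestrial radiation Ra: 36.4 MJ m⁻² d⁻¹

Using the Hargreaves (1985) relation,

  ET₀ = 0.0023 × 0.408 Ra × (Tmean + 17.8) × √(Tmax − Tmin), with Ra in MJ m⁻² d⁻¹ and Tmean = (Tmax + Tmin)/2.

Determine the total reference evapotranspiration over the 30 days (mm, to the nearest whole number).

Tmean = (23.3 + 19.3)/2 = 21.30 °C
0.408 Ra = 0.408 × 36.4 = 14.8512 mm/d equivalent
ET₀ = 0.0023 × 14.8512 × (21.30 + 17.8) × √4.0 = 0.0023 × 14.8512 × 39.10 × 2.0000 = 2.6711 mm/d
Over 30 days: 2.6711 × 30 = 80.133 mm

80 mm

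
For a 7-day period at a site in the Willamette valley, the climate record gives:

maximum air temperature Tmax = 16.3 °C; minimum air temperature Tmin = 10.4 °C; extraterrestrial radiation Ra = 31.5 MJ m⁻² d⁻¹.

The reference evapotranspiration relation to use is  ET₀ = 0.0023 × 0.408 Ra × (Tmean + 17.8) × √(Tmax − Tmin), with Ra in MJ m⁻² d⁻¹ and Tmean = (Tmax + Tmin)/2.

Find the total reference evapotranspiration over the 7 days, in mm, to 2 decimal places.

Tmean = (16.3 + 10.4)/2 = 13.35 °C
0.408 Ra = 0.408 × 31.5 = 12.8520 mm/d equivalent
ET₀ = 0.0023 × 12.8520 × (13.35 + 17.8) × √5.9 = 0.0023 × 12.8520 × 31.15 × 2.4290 = 2.2366 mm/d
Over 7 days: 2.2366 × 7 = 15.656 mm

15.66 mm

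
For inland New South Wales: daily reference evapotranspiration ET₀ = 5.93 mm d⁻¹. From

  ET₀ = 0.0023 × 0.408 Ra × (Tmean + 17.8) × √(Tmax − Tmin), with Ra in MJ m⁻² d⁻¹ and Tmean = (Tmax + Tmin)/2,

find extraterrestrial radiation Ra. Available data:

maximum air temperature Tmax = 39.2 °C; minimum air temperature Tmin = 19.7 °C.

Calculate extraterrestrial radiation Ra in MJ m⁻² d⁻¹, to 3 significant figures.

Tmean = (39.2+19.7)/2 = 29.45 °C; ΔT = 19.5
Ra = ET₀ / [0.0023 × 0.408 × (Tmean+17.8) × √ΔT]
   = 5.93 / (0.0023 × 0.408 × 47.25 × 4.4159) = 30.286 MJ m⁻² d⁻¹

30.3 MJ m⁻² d⁻¹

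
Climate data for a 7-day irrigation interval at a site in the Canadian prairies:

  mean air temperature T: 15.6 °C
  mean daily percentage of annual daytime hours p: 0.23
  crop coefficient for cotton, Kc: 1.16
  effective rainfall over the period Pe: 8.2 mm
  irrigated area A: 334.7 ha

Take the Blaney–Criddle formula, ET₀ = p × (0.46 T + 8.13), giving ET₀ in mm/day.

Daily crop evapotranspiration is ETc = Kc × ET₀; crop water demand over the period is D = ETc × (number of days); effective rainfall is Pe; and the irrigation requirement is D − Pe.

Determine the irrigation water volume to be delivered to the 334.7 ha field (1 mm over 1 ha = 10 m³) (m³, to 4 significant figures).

ET₀ = 0.23 × (0.46 × 15.6 + 8.13) = 0.23 × 15.306 = 3.5204 mm/d
ETc = Kc × ET₀ = 1.16 × 3.5204 = 4.0837 mm/d
Crop demand D = ETc × 7 d = 4.0837 × 7 = 28.586 mm
D − Pe = 28.586 − 8.2 = 20.386 mm
Volume = 20.386 mm × 334.7 ha × 10 = 68231.9 m³

68230 m³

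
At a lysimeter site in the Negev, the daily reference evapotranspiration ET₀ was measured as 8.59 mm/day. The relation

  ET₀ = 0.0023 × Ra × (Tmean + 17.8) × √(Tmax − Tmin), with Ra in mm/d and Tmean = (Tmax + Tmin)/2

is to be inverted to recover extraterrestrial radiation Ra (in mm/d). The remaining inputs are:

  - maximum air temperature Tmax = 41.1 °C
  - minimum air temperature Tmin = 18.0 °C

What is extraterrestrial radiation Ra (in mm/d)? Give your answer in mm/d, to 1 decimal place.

16.4 mm/d

Tmean = 29.55 °C; √ΔT = 4.8062
Ra = ET₀ / [0.0023 × (Tmean+17.8) × √ΔT] = 8.59 / (0.0023 × 47.35 × 4.8062) = 16.411 mm/d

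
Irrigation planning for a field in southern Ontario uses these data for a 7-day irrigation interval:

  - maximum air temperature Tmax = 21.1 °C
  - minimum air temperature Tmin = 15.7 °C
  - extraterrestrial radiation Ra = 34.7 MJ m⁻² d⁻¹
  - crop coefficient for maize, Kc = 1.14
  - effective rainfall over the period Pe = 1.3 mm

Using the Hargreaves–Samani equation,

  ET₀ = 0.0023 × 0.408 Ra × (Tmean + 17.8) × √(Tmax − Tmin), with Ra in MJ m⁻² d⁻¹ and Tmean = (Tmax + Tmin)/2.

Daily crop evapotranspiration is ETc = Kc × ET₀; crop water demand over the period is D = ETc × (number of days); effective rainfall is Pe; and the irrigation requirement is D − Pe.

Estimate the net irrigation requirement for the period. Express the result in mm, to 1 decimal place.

20.6 mm

Tmean = (21.1 + 15.7)/2 = 18.40 °C
0.408 Ra = 0.408 × 34.7 = 14.1576 mm/d equivalent
ET₀ = 0.0023 × 14.1576 × (18.40 + 17.8) × √5.4 = 0.0023 × 14.1576 × 36.20 × 2.3238 = 2.7392 mm/d
ETc = Kc × ET₀ = 1.14 × 2.7392 = 3.1227 mm/d
Crop demand D = ETc × 7 d = 3.1227 × 7 = 21.859 mm
D − Pe = 21.859 − 1.3 = 20.559 mm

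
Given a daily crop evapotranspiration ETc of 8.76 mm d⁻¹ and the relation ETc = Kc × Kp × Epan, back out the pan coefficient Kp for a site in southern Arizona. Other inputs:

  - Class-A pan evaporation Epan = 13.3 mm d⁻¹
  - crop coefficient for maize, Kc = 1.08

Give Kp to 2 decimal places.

0.61

ETc = Kc × Kp × Epan  ⇒  Kp = ETc / (Kc × Epan)
Kp = 8.76 / (1.08 × 13.3) = 8.76 / 14.364 = 0.6099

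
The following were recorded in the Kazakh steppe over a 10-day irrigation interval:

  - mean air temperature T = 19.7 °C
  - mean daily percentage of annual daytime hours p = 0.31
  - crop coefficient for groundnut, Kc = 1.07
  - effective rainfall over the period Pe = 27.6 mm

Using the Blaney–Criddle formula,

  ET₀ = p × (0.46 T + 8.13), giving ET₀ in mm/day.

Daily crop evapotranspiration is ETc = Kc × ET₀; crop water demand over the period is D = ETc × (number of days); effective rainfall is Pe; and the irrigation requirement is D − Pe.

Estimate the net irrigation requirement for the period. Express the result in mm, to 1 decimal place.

ET₀ = 0.31 × (0.46 × 19.7 + 8.13) = 0.31 × 17.192 = 5.3295 mm/d
ETc = Kc × ET₀ = 1.07 × 5.3295 = 5.7026 mm/d
Crop demand D = ETc × 10 d = 5.7026 × 10 = 57.026 mm
D − Pe = 57.026 − 27.6 = 29.426 mm

29.4 mm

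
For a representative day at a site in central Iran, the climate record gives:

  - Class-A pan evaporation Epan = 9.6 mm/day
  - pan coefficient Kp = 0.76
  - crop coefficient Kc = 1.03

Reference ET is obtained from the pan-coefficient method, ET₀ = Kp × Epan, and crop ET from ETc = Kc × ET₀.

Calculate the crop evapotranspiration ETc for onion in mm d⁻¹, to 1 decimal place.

ET₀ = 0.76 × 9.6 = 7.2960 mm/d
ETc = Kc × ET₀ = 1.03 × 7.2960 = 7.5149 mm/d

7.5 mm d⁻¹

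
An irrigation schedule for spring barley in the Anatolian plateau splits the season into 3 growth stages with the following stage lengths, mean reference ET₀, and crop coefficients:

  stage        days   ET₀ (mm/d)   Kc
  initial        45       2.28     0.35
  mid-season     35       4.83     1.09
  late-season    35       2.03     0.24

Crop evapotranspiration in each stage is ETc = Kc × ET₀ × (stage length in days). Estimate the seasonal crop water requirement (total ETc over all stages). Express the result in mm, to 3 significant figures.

237 mm

initial: 0.35 × 2.28 × 45 = 35.91 mm
mid-season: 1.09 × 4.83 × 35 = 184.26 mm
late-season: 0.24 × 2.03 × 35 = 17.05 mm
Seasonal total = 237.22 mm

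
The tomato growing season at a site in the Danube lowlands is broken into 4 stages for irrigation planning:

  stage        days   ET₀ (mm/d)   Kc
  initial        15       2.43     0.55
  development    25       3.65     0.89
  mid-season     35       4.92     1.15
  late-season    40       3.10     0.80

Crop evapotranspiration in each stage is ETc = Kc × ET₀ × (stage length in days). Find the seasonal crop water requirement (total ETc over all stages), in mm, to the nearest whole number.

initial: 0.55 × 2.43 × 15 = 20.05 mm
development: 0.89 × 3.65 × 25 = 81.21 mm
mid-season: 1.15 × 4.92 × 35 = 198.03 mm
late-season: 0.80 × 3.10 × 40 = 99.20 mm
Seasonal total = 398.49 mm

398 mm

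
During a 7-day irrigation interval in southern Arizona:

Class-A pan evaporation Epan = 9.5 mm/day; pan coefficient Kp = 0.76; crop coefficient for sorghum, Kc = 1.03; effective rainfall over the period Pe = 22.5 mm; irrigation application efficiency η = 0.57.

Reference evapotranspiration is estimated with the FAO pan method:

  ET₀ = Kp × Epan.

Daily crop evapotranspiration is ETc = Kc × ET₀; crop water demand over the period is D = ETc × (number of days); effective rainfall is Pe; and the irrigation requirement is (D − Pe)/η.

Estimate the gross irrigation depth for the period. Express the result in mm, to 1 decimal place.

51.9 mm

ET₀ = 0.76 × 9.5 = 7.2200 mm/d
ETc = Kc × ET₀ = 1.03 × 7.2200 = 7.4366 mm/d
Crop demand D = ETc × 7 d = 7.4366 × 7 = 52.056 mm
D − Pe = 52.056 − 22.5 = 29.556 mm
Gross irrigation = 29.556 / 0.57 = 51.853 mm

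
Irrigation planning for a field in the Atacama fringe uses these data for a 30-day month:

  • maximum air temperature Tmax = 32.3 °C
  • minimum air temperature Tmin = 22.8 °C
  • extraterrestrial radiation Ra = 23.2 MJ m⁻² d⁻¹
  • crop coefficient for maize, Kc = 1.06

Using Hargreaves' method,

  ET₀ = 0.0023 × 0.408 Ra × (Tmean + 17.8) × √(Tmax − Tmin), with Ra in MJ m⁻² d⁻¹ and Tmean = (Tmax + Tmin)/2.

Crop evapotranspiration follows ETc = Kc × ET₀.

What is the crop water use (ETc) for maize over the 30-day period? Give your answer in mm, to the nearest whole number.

97 mm

Tmean = (32.3 + 22.8)/2 = 27.55 °C
0.408 Ra = 0.408 × 23.2 = 9.4656 mm/d equivalent
ET₀ = 0.0023 × 9.4656 × (27.55 + 17.8) × √9.5 = 0.0023 × 9.4656 × 45.35 × 3.0822 = 3.0431 mm/d
ETc = Kc × ET₀ = 1.06 × 3.0431 = 3.2257 mm/d
Over 30 days: 3.2257 × 30 = 96.771 mm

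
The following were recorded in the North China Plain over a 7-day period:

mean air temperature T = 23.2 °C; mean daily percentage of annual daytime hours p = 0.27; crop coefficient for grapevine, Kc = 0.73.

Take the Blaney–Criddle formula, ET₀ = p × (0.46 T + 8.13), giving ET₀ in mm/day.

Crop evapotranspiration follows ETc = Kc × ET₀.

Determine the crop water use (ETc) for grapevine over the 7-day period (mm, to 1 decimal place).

25.9 mm

ET₀ = 0.27 × (0.46 × 23.2 + 8.13) = 0.27 × 18.802 = 5.0765 mm/d
ETc = Kc × ET₀ = 0.73 × 5.0765 = 3.7058 mm/d
Over 7 days: 3.7058 × 7 = 25.941 mm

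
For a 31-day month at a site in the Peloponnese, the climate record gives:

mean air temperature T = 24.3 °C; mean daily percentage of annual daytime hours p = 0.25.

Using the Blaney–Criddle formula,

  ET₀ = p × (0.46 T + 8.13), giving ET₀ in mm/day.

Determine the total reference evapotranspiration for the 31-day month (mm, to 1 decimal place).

149.6 mm

ET₀ = 0.25 × (0.46 × 24.3 + 8.13) = 0.25 × 19.308 = 4.8270 mm/d
Monthly total = 4.8270 × 31 = 149.637 mm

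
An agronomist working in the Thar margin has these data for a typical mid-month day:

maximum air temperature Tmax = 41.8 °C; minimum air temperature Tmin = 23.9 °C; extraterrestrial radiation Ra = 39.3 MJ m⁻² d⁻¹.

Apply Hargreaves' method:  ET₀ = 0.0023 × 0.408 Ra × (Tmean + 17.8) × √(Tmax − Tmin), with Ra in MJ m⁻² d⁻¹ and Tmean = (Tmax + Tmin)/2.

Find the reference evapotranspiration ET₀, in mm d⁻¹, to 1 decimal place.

7.9 mm d⁻¹

Tmean = (41.8 + 23.9)/2 = 32.85 °C
0.408 Ra = 0.408 × 39.3 = 16.0344 mm/d equivalent
ET₀ = 0.0023 × 16.0344 × (32.85 + 17.8) × √17.9 = 0.0023 × 16.0344 × 50.65 × 4.2308 = 7.9028 mm/d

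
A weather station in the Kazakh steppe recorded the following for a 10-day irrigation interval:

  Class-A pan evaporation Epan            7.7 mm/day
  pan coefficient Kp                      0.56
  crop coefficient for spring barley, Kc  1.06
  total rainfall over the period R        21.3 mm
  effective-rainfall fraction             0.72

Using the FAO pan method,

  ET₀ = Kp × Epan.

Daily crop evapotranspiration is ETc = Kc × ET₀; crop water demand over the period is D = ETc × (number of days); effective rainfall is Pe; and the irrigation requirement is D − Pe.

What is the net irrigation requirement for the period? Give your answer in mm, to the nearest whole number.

30 mm

ET₀ = 0.56 × 7.7 = 4.3120 mm/d
ETc = Kc × ET₀ = 1.06 × 4.3120 = 4.5707 mm/d
Crop demand D = ETc × 10 d = 4.5707 × 10 = 45.707 mm
Pe = 0.72 × 21.3 = 15.336 mm
D − Pe = 45.707 − 15.336 = 30.371 mm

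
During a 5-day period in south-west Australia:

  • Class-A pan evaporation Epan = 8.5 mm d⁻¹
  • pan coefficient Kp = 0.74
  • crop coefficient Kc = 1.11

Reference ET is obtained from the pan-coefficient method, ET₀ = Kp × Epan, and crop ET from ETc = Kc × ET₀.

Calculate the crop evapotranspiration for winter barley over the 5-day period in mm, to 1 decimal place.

34.9 mm

ET₀ = 0.74 × 8.5 = 6.2900 mm/d
ETc = Kc × ET₀ = 1.11 × 6.2900 = 6.9819 mm/d
Over 5 days: 6.9819 × 5 = 34.910 mm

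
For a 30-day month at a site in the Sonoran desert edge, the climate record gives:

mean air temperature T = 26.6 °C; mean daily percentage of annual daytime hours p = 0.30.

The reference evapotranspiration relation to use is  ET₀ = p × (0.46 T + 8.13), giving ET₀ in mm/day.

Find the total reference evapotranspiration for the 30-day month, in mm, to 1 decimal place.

183.3 mm

ET₀ = 0.30 × (0.46 × 26.6 + 8.13) = 0.30 × 20.366 = 6.1098 mm/d
Monthly total = 6.1098 × 30 = 183.294 mm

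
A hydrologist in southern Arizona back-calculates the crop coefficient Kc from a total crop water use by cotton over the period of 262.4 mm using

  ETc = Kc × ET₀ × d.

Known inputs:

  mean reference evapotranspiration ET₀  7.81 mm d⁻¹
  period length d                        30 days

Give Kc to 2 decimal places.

1.12

ETc = Kc × ET₀ × d  ⇒  Kc = ETc / (ET₀ × d)
Kc = 262.4 / (7.81 × 30) = 262.4 / 234.30 = 1.1199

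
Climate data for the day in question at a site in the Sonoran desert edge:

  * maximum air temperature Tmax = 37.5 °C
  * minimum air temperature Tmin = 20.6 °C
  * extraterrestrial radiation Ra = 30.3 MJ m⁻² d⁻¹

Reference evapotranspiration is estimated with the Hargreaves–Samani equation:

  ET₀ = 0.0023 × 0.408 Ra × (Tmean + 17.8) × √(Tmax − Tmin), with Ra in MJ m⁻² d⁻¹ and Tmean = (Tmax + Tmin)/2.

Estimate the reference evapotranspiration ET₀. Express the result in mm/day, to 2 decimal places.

Tmean = (37.5 + 20.6)/2 = 29.05 °C
0.408 Ra = 0.408 × 30.3 = 12.3624 mm/d equivalent
ET₀ = 0.0023 × 12.3624 × (29.05 + 17.8) × √16.9 = 0.0023 × 12.3624 × 46.85 × 4.1110 = 5.4763 mm/d

5.48 mm/day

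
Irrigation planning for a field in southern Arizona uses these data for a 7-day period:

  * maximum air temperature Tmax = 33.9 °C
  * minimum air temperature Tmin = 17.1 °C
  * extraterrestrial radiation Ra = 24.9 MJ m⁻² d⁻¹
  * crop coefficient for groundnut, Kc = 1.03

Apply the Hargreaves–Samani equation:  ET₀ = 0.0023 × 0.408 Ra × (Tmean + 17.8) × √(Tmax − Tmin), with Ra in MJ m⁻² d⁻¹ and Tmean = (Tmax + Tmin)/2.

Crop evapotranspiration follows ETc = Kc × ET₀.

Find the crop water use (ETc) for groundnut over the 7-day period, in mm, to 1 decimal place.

29.9 mm

Tmean = (33.9 + 17.1)/2 = 25.50 °C
0.408 Ra = 0.408 × 24.9 = 10.1592 mm/d equivalent
ET₀ = 0.0023 × 10.1592 × (25.50 + 17.8) × √16.8 = 0.0023 × 10.1592 × 43.30 × 4.0988 = 4.1470 mm/d
ETc = Kc × ET₀ = 1.03 × 4.1470 = 4.2714 mm/d
Over 7 days: 4.2714 × 7 = 29.900 mm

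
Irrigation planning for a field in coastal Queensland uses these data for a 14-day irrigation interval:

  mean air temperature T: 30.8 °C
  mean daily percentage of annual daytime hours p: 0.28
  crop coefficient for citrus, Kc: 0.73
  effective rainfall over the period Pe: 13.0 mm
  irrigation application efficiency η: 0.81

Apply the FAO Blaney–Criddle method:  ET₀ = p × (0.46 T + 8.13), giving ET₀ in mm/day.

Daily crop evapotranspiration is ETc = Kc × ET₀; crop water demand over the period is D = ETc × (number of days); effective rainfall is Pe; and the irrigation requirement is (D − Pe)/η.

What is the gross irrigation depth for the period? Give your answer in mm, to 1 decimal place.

62.7 mm

ET₀ = 0.28 × (0.46 × 30.8 + 8.13) = 0.28 × 22.298 = 6.2434 mm/d
ETc = Kc × ET₀ = 0.73 × 6.2434 = 4.5577 mm/d
Crop demand D = ETc × 14 d = 4.5577 × 14 = 63.808 mm
D − Pe = 63.808 − 13.0 = 50.808 mm
Gross irrigation = 50.808 / 0.81 = 62.726 mm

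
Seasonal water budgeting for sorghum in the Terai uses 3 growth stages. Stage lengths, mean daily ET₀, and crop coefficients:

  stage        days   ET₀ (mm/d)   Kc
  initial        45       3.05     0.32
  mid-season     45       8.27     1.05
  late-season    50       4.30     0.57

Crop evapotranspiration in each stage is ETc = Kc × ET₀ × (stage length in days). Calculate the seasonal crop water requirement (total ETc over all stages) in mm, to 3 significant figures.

557 mm

initial: 0.32 × 3.05 × 45 = 43.92 mm
mid-season: 1.05 × 8.27 × 45 = 390.76 mm
late-season: 0.57 × 4.30 × 50 = 122.55 mm
Seasonal total = 557.23 mm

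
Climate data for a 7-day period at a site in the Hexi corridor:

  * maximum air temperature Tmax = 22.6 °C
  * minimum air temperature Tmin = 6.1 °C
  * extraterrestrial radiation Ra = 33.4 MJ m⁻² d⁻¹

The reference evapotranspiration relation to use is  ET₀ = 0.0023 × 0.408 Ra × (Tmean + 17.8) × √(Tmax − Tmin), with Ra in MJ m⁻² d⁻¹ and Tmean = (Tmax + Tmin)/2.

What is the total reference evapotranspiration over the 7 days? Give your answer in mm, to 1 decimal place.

Tmean = (22.6 + 6.1)/2 = 14.35 °C
0.408 Ra = 0.408 × 33.4 = 13.6272 mm/d equivalent
ET₀ = 0.0023 × 13.6272 × (14.35 + 17.8) × √16.5 = 0.0023 × 13.6272 × 32.15 × 4.0620 = 4.0931 mm/d
Over 7 days: 4.0931 × 7 = 28.652 mm

28.7 mm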